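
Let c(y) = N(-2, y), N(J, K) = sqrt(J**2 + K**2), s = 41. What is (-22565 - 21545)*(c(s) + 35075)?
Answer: -1547158250 - 44110*sqrt(1685) ≈ -1.5490e+9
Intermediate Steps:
c(y) = sqrt(4 + y**2) (c(y) = sqrt((-2)**2 + y**2) = sqrt(4 + y**2))
(-22565 - 21545)*(c(s) + 35075) = (-22565 - 21545)*(sqrt(4 + 41**2) + 35075) = -44110*(sqrt(4 + 1681) + 35075) = -44110*(sqrt(1685) + 35075) = -44110*(35075 + sqrt(1685)) = -1547158250 - 44110*sqrt(1685)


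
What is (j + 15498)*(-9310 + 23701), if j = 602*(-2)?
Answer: 205704954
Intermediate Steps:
j = -1204
(j + 15498)*(-9310 + 23701) = (-1204 + 15498)*(-9310 + 23701) = 14294*14391 = 205704954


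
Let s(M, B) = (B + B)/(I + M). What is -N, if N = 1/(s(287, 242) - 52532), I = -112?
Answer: 175/9192616 ≈ 1.9037e-5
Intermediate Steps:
s(M, B) = 2*B/(-112 + M) (s(M, B) = (B + B)/(-112 + M) = (2*B)/(-112 + M) = 2*B/(-112 + M))
N = -175/9192616 (N = 1/(2*242/(-112 + 287) - 52532) = 1/(2*242/175 - 52532) = 1/(2*242*(1/175) - 52532) = 1/(484/175 - 52532) = 1/(-9192616/175) = -175/9192616 ≈ -1.9037e-5)
-N = -1*(-175/9192616) = 175/9192616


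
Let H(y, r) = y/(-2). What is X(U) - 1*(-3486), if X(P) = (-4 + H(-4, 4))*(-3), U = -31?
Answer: 3492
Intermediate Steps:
H(y, r) = -y/2 (H(y, r) = y*(-½) = -y/2)
X(P) = 6 (X(P) = (-4 - ½*(-4))*(-3) = (-4 + 2)*(-3) = -2*(-3) = 6)
X(U) - 1*(-3486) = 6 - 1*(-3486) = 6 + 3486 = 3492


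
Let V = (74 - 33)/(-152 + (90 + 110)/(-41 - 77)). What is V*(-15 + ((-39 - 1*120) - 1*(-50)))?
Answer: 74989/2267 ≈ 33.078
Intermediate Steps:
V = -2419/9068 (V = 41/(-152 + 200/(-118)) = 41/(-152 + 200*(-1/118)) = 41/(-152 - 100/59) = 41/(-9068/59) = 41*(-59/9068) = -2419/9068 ≈ -0.26676)
V*(-15 + ((-39 - 1*120) - 1*(-50))) = -2419*(-15 + ((-39 - 1*120) - 1*(-50)))/9068 = -2419*(-15 + ((-39 - 120) + 50))/9068 = -2419*(-15 + (-159 + 50))/9068 = -2419*(-15 - 109)/9068 = -2419/9068*(-124) = 74989/2267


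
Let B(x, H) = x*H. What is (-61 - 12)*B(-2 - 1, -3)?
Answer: -657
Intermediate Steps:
B(x, H) = H*x
(-61 - 12)*B(-2 - 1, -3) = (-61 - 12)*(-3*(-2 - 1)) = -(-219)*(-3) = -73*9 = -657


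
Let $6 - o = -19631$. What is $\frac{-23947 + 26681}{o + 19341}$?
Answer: $\frac{1367}{19489} \approx 0.070142$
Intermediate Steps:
$o = 19637$ ($o = 6 - -19631 = 6 + 19631 = 19637$)
$\frac{-23947 + 26681}{o + 19341} = \frac{-23947 + 26681}{19637 + 19341} = \frac{2734}{38978} = 2734 \cdot \frac{1}{38978} = \frac{1367}{19489}$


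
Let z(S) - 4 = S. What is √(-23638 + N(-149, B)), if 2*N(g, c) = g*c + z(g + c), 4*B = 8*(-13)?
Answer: I*√87146/2 ≈ 147.6*I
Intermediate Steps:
z(S) = 4 + S
B = -26 (B = (8*(-13))/4 = (¼)*(-104) = -26)
N(g, c) = 2 + c/2 + g/2 + c*g/2 (N(g, c) = (g*c + (4 + (g + c)))/2 = (c*g + (4 + (c + g)))/2 = (c*g + (4 + c + g))/2 = (4 + c + g + c*g)/2 = 2 + c/2 + g/2 + c*g/2)
√(-23638 + N(-149, B)) = √(-23638 + (2 + (½)*(-26) + (½)*(-149) + (½)*(-26)*(-149))) = √(-23638 + (2 - 13 - 149/2 + 1937)) = √(-23638 + 3703/2) = √(-43573/2) = I*√87146/2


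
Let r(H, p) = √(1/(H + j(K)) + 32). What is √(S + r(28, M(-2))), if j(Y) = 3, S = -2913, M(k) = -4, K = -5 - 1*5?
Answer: √(-2799393 + 31*√30783)/31 ≈ 53.92*I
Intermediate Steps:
K = -10 (K = -5 - 5 = -10)
r(H, p) = √(32 + 1/(3 + H)) (r(H, p) = √(1/(H + 3) + 32) = √(1/(3 + H) + 32) = √(32 + 1/(3 + H)))
√(S + r(28, M(-2))) = √(-2913 + √((97 + 32*28)/(3 + 28))) = √(-2913 + √((97 + 896)/31)) = √(-2913 + √((1/31)*993)) = √(-2913 + √(993/31)) = √(-2913 + √30783/31)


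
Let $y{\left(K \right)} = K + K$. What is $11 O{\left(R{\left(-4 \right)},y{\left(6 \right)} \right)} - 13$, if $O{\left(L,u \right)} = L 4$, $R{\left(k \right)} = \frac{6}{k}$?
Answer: $-79$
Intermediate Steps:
$y{\left(K \right)} = 2 K$
$O{\left(L,u \right)} = 4 L$
$11 O{\left(R{\left(-4 \right)},y{\left(6 \right)} \right)} - 13 = 11 \cdot 4 \frac{6}{-4} - 13 = 11 \cdot 4 \cdot 6 \left(- \frac{1}{4}\right) - 13 = 11 \cdot 4 \left(- \frac{3}{2}\right) - 13 = 11 \left(-6\right) - 13 = -66 - 13 = -79$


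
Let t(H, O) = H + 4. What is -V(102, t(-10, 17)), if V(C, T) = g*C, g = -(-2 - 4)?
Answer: -612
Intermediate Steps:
g = 6 (g = -1*(-6) = 6)
t(H, O) = 4 + H
V(C, T) = 6*C
-V(102, t(-10, 17)) = -6*102 = -1*612 = -612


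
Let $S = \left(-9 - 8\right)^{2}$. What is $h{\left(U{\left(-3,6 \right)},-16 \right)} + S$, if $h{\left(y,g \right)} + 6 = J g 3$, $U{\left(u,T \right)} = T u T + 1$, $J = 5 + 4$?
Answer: $-149$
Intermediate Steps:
$J = 9$
$U{\left(u,T \right)} = 1 + u T^{2}$ ($U{\left(u,T \right)} = u T^{2} + 1 = 1 + u T^{2}$)
$h{\left(y,g \right)} = -6 + 27 g$ ($h{\left(y,g \right)} = -6 + 9 g 3 = -6 + 27 g$)
$S = 289$ ($S = \left(-17\right)^{2} = 289$)
$h{\left(U{\left(-3,6 \right)},-16 \right)} + S = \left(-6 + 27 \left(-16\right)\right) + 289 = \left(-6 - 432\right) + 289 = -438 + 289 = -149$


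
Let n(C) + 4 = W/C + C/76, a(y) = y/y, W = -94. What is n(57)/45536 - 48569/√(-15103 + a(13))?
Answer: -1117/10382208 + 48569*I*√1678/5034 ≈ -0.00010759 + 395.22*I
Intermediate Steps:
a(y) = 1
n(C) = -4 - 94/C + C/76 (n(C) = -4 + (-94/C + C/76) = -4 - 94/C + C/76)
n(57)/45536 - 48569/√(-15103 + a(13)) = (-4 - 94/57 + (1/76)*57)/45536 - 48569/√(-15103 + 1) = (-4 - 94*1/57 + ¾)*(1/45536) - 48569*(-I*√1678/5034) = (-4 - 94/57 + ¾)*(1/45536) - 48569*(-I*√1678/5034) = -1117/228*1/45536 - (-48569)*I*√1678/5034 = -1117/10382208 + 48569*I*√1678/5034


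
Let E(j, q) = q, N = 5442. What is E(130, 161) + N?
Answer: 5603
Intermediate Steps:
E(130, 161) + N = 161 + 5442 = 5603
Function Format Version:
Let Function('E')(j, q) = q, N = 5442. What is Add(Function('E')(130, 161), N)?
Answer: 5603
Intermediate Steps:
Add(Function('E')(130, 161), N) = Add(161, 5442) = 5603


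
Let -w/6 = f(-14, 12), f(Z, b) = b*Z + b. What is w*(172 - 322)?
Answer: -140400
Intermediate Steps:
f(Z, b) = b + Z*b (f(Z, b) = Z*b + b = b + Z*b)
w = 936 (w = -72*(1 - 14) = -72*(-13) = -6*(-156) = 936)
w*(172 - 322) = 936*(172 - 322) = 936*(-150) = -140400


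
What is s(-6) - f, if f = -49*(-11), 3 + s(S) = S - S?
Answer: -542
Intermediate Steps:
s(S) = -3 (s(S) = -3 + (S - S) = -3 + 0 = -3)
f = 539
s(-6) - f = -3 - 1*539 = -3 - 539 = -542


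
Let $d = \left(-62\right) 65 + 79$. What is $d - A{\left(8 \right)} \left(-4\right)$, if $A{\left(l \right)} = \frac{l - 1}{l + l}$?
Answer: $- \frac{15797}{4} \approx -3949.3$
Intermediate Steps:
$A{\left(l \right)} = \frac{-1 + l}{2 l}$
$d = -3951$ ($d = -4030 + 79 = -3951$)
$d - A{\left(8 \right)} \left(-4\right) = -3951 - \frac{-1 + 8}{2 \cdot 8} \left(-4\right) = -3951 - \frac{1}{2} \cdot \frac{1}{8} \cdot 7 \left(-4\right) = -3951 - \frac{7}{16} \left(-4\right) = -3951 - - \frac{7}{4} = -3951 + \frac{7}{4} = - \frac{15797}{4}$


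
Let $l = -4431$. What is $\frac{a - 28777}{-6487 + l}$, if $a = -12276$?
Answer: $\frac{41053}{10918} \approx 3.7601$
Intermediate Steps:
$\frac{a - 28777}{-6487 + l} = \frac{-12276 - 28777}{-6487 - 4431} = - \frac{41053}{-10918} = \left(-41053\right) \left(- \frac{1}{10918}\right) = \frac{41053}{10918}$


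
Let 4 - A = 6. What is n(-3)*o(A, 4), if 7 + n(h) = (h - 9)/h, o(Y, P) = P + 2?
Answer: -18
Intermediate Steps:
A = -2 (A = 4 - 1*6 = 4 - 6 = -2)
o(Y, P) = 2 + P
n(h) = -7 + (-9 + h)/h (n(h) = -7 + (h - 9)/h = -7 + (-9 + h)/h)
n(-3)*o(A, 4) = (-6 - 9/(-3))*(2 + 4) = (-6 - 9*(-⅓))*6 = (-6 + 3)*6 = -3*6 = -18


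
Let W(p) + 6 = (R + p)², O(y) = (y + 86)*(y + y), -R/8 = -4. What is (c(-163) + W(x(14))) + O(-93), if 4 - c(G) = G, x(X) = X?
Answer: 3579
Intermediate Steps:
R = 32 (R = -8*(-4) = 32)
c(G) = 4 - G
O(y) = 2*y*(86 + y) (O(y) = (86 + y)*(2*y) = 2*y*(86 + y))
W(p) = -6 + (32 + p)²
(c(-163) + W(x(14))) + O(-93) = ((4 - 1*(-163)) + (-6 + (32 + 14)²)) + 2*(-93)*(86 - 93) = ((4 + 163) + (-6 + 46²)) + 2*(-93)*(-7) = (167 + (-6 + 2116)) + 1302 = (167 + 2110) + 1302 = 2277 + 1302 = 3579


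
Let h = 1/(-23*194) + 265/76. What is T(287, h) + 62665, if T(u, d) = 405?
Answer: 63070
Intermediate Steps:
h = 591177/169556 (h = -1/23*1/194 + 265*(1/76) = -1/4462 + 265/76 = 591177/169556 ≈ 3.4866)
T(287, h) + 62665 = 405 + 62665 = 63070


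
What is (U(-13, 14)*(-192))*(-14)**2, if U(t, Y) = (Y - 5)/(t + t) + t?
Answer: 6529152/13 ≈ 5.0224e+5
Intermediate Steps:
U(t, Y) = t + (-5 + Y)/(2*t) (U(t, Y) = (-5 + Y)/((2*t)) + t = (-5 + Y)*(1/(2*t)) + t = (-5 + Y)/(2*t) + t = t + (-5 + Y)/(2*t))
(U(-13, 14)*(-192))*(-14)**2 = (((1/2)*(-5 + 14 + 2*(-13)**2)/(-13))*(-192))*(-14)**2 = (((1/2)*(-1/13)*(-5 + 14 + 2*169))*(-192))*196 = (((1/2)*(-1/13)*(-5 + 14 + 338))*(-192))*196 = (((1/2)*(-1/13)*347)*(-192))*196 = -347/26*(-192)*196 = (33312/13)*196 = 6529152/13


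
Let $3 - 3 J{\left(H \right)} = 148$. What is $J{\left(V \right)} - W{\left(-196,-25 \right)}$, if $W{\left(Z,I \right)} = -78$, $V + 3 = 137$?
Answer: $\frac{89}{3} \approx 29.667$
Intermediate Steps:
$V = 134$ ($V = -3 + 137 = 134$)
$J{\left(H \right)} = - \frac{145}{3}$ ($J{\left(H \right)} = 1 - \frac{148}{3} = - \frac{145}{3}$)
$J{\left(V \right)} - W{\left(-196,-25 \right)} = - \frac{145}{3} - -78 = - \frac{145}{3} + 78 = \frac{89}{3}$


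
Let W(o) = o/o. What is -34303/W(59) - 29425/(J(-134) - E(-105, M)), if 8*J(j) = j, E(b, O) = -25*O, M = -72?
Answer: -249162201/7267 ≈ -34287.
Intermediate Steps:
J(j) = j/8
W(o) = 1
-34303/W(59) - 29425/(J(-134) - E(-105, M)) = -34303/1 - 29425/((⅛)*(-134) - (-25)*(-72)) = -34303*1 - 29425/(-67/4 - 1*1800) = -34303 - 29425/(-67/4 - 1800) = -34303 - 29425/(-7267/4) = -34303 - 29425*(-4/7267) = -34303 + 117700/7267 = -249162201/7267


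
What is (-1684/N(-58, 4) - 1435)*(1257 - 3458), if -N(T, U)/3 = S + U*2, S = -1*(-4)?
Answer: 27499294/9 ≈ 3.0555e+6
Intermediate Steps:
S = 4
N(T, U) = -12 - 6*U (N(T, U) = -3*(4 + U*2) = -3*(4 + 2*U) = -12 - 6*U)
(-1684/N(-58, 4) - 1435)*(1257 - 3458) = (-1684/(-12 - 6*4) - 1435)*(1257 - 3458) = (-1684/(-12 - 24) - 1435)*(-2201) = (-1684/(-36) - 1435)*(-2201) = (-1684*(-1/36) - 1435)*(-2201) = (421/9 - 1435)*(-2201) = -12494/9*(-2201) = 27499294/9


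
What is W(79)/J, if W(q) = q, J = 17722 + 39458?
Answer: 79/57180 ≈ 0.0013816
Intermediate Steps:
J = 57180
W(79)/J = 79/57180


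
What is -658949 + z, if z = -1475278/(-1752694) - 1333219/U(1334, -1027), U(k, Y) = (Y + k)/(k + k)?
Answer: -3294473515800172/269038529 ≈ -1.2245e+7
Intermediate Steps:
U(k, Y) = (Y + k)/(2*k) (U(k, Y) = (Y + k)/((2*k)) = (Y + k)*(1/(2*k)) = (Y + k)/(2*k))
z = -3117190846154151/269038529 (z = -1475278/(-1752694) - 1333219*2668/(-1027 + 1334) = -1475278*(-1/1752694) - 1333219/((½)*(1/1334)*307) = 737639/876347 - 1333219/307/2668 = 737639/876347 - 1333219*2668/307 = 737639/876347 - 3557028292/307 = -3117190846154151/269038529 ≈ -1.1586e+7)
-658949 + z = -658949 - 3117190846154151/269038529 = -3294473515800172/269038529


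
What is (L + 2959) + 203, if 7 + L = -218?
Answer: 2937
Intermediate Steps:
L = -225 (L = -7 - 218 = -225)
(L + 2959) + 203 = (-225 + 2959) + 203 = 2734 + 203 = 2937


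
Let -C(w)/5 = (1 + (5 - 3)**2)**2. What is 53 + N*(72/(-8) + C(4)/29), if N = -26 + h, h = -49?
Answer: 30487/29 ≈ 1051.3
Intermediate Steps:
C(w) = -125 (C(w) = -5*(1 + (5 - 3)**2)**2 = -5*(1 + 2**2)**2 = -5*(1 + 4)**2 = -5*5**2 = -5*25 = -125)
N = -75 (N = -26 - 49 = -75)
53 + N*(72/(-8) + C(4)/29) = 53 - 75*(72/(-8) - 125/29) = 53 - 75*(72*(-1/8) - 125*1/29) = 53 - 75*(-9 - 125/29) = 53 - 75*(-386/29) = 53 + 28950/29 = 30487/29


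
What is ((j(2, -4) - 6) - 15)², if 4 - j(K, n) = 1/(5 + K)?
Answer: 14400/49 ≈ 293.88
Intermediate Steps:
j(K, n) = 4 - 1/(5 + K)
((j(2, -4) - 6) - 15)² = (((19 + 4*2)/(5 + 2) - 6) - 15)² = (((19 + 8)/7 - 6) - 15)² = (((⅐)*27 - 6) - 15)² = ((27/7 - 6) - 15)² = (-15/7 - 15)² = (-120/7)² = 14400/49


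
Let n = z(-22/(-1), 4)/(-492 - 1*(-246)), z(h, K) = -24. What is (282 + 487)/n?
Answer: 31529/4 ≈ 7882.3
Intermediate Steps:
n = 4/41 (n = -24/(-492 - 1*(-246)) = -24/(-492 + 246) = -24/(-246) = -24*(-1/246) = 4/41 ≈ 0.097561)
(282 + 487)/n = (282 + 487)/(4/41) = 769*(41/4) = 31529/4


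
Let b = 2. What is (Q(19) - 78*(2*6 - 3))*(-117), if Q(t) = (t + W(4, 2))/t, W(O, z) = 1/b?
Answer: 3116529/38 ≈ 82014.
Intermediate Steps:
W(O, z) = 1/2
Q(t) = (1/2 + t)/t (Q(t) = (t + 1/2)/t = (1/2 + t)/t)
(Q(19) - 78*(2*6 - 3))*(-117) = ((1/2 + 19)/19 - 78*(2*6 - 3))*(-117) = ((1/19)*(39/2) - 78*(12 - 3))*(-117) = (39/38 - 78*9)*(-117) = (39/38 - 702)*(-117) = -26637/38*(-117) = 3116529/38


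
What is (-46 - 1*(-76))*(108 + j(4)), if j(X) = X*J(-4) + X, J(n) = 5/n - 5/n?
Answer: 3360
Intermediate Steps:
J(n) = 0
j(X) = X (j(X) = X*0 + X = 0 + X = X)
(-46 - 1*(-76))*(108 + j(4)) = (-46 - 1*(-76))*(108 + 4) = (-46 + 76)*112 = 30*112 = 3360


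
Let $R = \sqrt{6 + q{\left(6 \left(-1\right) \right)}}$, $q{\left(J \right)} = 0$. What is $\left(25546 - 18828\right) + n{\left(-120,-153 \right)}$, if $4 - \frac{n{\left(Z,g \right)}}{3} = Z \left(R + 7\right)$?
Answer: $9250 + 360 \sqrt{6} \approx 10132.0$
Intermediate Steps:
$R = \sqrt{6}$ ($R = \sqrt{6 + 0} = \sqrt{6} \approx 2.4495$)
$n{\left(Z,g \right)} = 12 - 3 Z \left(7 + \sqrt{6}\right)$ ($n{\left(Z,g \right)} = 12 - 3 Z \left(\sqrt{6} + 7\right) = 12 - 3 Z \left(7 + \sqrt{6}\right)$)
$\left(25546 - 18828\right) + n{\left(-120,-153 \right)} = \left(25546 - 18828\right) - \left(-2532 - 360 \sqrt{6}\right) = 6718 + \left(12 + 2520 + 360 \sqrt{6}\right) = 6718 + \left(2532 + 360 \sqrt{6}\right) = 9250 + 360 \sqrt{6}$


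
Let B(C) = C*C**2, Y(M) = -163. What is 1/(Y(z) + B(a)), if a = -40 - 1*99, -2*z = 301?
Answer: -1/2685782 ≈ -3.7233e-7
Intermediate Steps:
z = -301/2 (z = -1/2*301 = -301/2 ≈ -150.50)
a = -139 (a = -40 - 99 = -139)
B(C) = C**3
1/(Y(z) + B(a)) = 1/(-163 + (-139)**3) = 1/(-163 - 2685619) = 1/(-2685782) = -1/2685782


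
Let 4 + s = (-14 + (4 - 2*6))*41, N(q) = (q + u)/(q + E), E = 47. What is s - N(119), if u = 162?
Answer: -150677/166 ≈ -907.69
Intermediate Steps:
N(q) = (162 + q)/(47 + q) (N(q) = (q + 162)/(q + 47) = (162 + q)/(47 + q))
s = -906 (s = -4 + (-14 + (4 - 2*6))*41 = -4 + (-14 + (4 - 12))*41 = -4 + (-14 - 8)*41 = -4 - 22*41 = -4 - 902 = -906)
s - N(119) = -906 - (162 + 119)/(47 + 119) = -906 - 281/166 = -150677/166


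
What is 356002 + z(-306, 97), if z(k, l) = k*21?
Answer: 349576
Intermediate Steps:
z(k, l) = 21*k
356002 + z(-306, 97) = 356002 + 21*(-306) = 356002 - 6426 = 349576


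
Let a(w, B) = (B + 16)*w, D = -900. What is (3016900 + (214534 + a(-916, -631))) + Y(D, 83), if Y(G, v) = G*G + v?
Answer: 4604857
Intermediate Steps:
Y(G, v) = v + G**2 (Y(G, v) = G**2 + v = v + G**2)
a(w, B) = w*(16 + B) (a(w, B) = (16 + B)*w = w*(16 + B))
(3016900 + (214534 + a(-916, -631))) + Y(D, 83) = (3016900 + (214534 - 916*(16 - 631))) + (83 + (-900)**2) = (3016900 + (214534 - 916*(-615))) + (83 + 810000) = (3016900 + (214534 + 563340)) + 810083 = (3016900 + 777874) + 810083 = 3794774 + 810083 = 4604857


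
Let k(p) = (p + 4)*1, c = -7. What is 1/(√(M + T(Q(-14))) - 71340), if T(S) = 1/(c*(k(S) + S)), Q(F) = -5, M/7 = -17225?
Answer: -2996280/213759679349 - I*√212694258/213759679349 ≈ -1.4017e-5 - 6.8226e-8*I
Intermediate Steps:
M = -120575 (M = 7*(-17225) = -120575)
k(p) = 4 + p (k(p) = (4 + p)*1 = 4 + p)
T(S) = 1/(-28 - 14*S) (T(S) = 1/(-7*((4 + S) + S)) = 1/(-7*(4 + 2*S)) = 1/(-28 - 14*S))
1/(√(M + T(Q(-14))) - 71340) = 1/(√(-120575 - 1/(28 + 14*(-5))) - 71340) = 1/(√(-120575 - 1/(28 - 70)) - 71340) = 1/(√(-120575 - 1/(-42)) - 71340) = 1/(√(-120575 - 1*(-1/42)) - 71340) = 1/(√(-120575 + 1/42) - 71340) = 1/(√(-5064149/42) - 71340) = 1/(I*√212694258/42 - 71340) = 1/(-71340 + I*√212694258/42)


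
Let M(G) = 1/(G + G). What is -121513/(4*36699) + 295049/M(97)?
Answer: 8402530401263/146796 ≈ 5.7239e+7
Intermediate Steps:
M(G) = 1/(2*G)
-121513/(4*36699) + 295049/M(97) = -121513/(4*36699) + 295049/(((½)/97)) = -121513/146796 + 295049/(((½)*(1/97))) = -121513*1/146796 + 295049/(1/194) = -121513/146796 + 295049*194 = -121513/146796 + 57239506 = 8402530401263/146796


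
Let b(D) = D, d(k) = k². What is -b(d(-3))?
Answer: -9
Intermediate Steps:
-b(d(-3)) = -1*(-3)² = -1*9 = -9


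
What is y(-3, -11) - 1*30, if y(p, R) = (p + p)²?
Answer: 6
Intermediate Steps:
y(p, R) = 4*p² (y(p, R) = (2*p)² = 4*p²)
y(-3, -11) - 1*30 = 4*(-3)² - 1*30 = 4*9 - 30 = 36 - 30 = 6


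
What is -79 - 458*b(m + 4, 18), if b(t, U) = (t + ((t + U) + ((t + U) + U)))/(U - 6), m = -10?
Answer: -1453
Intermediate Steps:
b(t, U) = (3*U + 3*t)/(-6 + U) (b(t, U) = (t + ((U + t) + ((U + t) + U)))/(-6 + U) = (t + ((U + t) + (t + 2*U)))/(-6 + U) = (t + (2*t + 3*U))/(-6 + U) = (3*U + 3*t)/(-6 + U))
-79 - 458*b(m + 4, 18) = -79 - 1374*(18 + (-10 + 4))/(-6 + 18) = -79 - 1374*(18 - 6)/12 = -79 - 1374*12/12 = -79 - 458*3 = -79 - 1374 = -1453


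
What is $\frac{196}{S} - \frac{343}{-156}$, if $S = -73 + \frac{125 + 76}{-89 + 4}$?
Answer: $- \frac{200851}{499668} \approx -0.40197$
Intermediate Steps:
$S = - \frac{6406}{85}$ ($S = -73 + \frac{201}{-85} = -73 + 201 \left(- \frac{1}{85}\right) = -73 - \frac{201}{85} = - \frac{6406}{85} \approx -75.365$)
$\frac{196}{S} - \frac{343}{-156} = \frac{196}{- \frac{6406}{85}} - \frac{343}{-156} = 196 \left(- \frac{85}{6406}\right) - - \frac{343}{156} = - \frac{8330}{3203} + \frac{343}{156} = - \frac{200851}{499668}$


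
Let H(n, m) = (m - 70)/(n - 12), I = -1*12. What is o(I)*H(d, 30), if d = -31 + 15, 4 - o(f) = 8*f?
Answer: 1000/7 ≈ 142.86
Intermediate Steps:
I = -12
o(f) = 4 - 8*f
d = -16
H(n, m) = (-70 + m)/(-12 + n)
o(I)*H(d, 30) = (4 - 8*(-12))*((-70 + 30)/(-12 - 16)) = (4 + 96)*(-40/(-28)) = 100*(-1/28*(-40)) = 100*(10/7) = 1000/7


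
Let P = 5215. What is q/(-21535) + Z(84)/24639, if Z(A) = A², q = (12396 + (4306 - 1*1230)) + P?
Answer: -119252011/176866955 ≈ -0.67425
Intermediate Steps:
q = 20687 (q = (12396 + (4306 - 1*1230)) + 5215 = (12396 + (4306 - 1230)) + 5215 = (12396 + 3076) + 5215 = 15472 + 5215 = 20687)
q/(-21535) + Z(84)/24639 = 20687/(-21535) + 84²/24639 = 20687*(-1/21535) + 7056*(1/24639) = -20687/21535 + 2352/8213 = -119252011/176866955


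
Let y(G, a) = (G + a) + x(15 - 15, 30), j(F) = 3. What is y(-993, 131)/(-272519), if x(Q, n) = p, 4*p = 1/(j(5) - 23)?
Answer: 68961/21801520 ≈ 0.0031631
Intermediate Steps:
p = -1/80 (p = 1/(4*(3 - 23)) = (¼)/(-20) = (¼)*(-1/20) = -1/80 ≈ -0.012500)
x(Q, n) = -1/80
y(G, a) = -1/80 + G + a (y(G, a) = (G + a) - 1/80 = -1/80 + G + a)
y(-993, 131)/(-272519) = (-1/80 - 993 + 131)/(-272519) = -68961/80*(-1/272519) = 68961/21801520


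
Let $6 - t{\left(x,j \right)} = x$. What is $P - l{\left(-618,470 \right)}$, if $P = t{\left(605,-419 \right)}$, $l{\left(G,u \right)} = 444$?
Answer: $-1043$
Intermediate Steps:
$t{\left(x,j \right)} = 6 - x$
$P = -599$ ($P = 6 - 605 = -599$)
$P - l{\left(-618,470 \right)} = -599 - 444 = -1043$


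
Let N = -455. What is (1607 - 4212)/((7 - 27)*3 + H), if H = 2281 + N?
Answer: -2605/1766 ≈ -1.4751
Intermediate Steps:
H = 1826 (H = 2281 - 455 = 1826)
(1607 - 4212)/((7 - 27)*3 + H) = (1607 - 4212)/((7 - 27)*3 + 1826) = -2605/(-20*3 + 1826) = -2605/(-60 + 1826) = -2605/1766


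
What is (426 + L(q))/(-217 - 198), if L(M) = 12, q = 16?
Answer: -438/415 ≈ -1.0554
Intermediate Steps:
(426 + L(q))/(-217 - 198) = (426 + 12)/(-217 - 198) = 438/(-415) = 438*(-1/415) = -438/415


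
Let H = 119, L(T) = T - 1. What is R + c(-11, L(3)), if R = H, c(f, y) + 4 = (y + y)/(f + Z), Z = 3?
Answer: 229/2 ≈ 114.50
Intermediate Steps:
L(T) = -1 + T
c(f, y) = -4 + 2*y/(3 + f) (c(f, y) = -4 + (y + y)/(f + 3) = -4 + (2*y)/(3 + f) = -4 + 2*y/(3 + f))
R = 119
R + c(-11, L(3)) = 119 + 2*(-6 + (-1 + 3) - 2*(-11))/(3 - 11) = 119 + 2*(-6 + 2 + 22)/(-8) = 119 + 2*(-⅛)*18 = 119 - 9/2 = 229/2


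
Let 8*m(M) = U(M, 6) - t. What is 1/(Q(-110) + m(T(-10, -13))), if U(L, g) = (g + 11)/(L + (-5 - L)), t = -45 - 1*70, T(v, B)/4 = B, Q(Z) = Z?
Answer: -20/1921 ≈ -0.010411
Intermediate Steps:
T(v, B) = 4*B
t = -115 (t = -45 - 70 = -115)
U(L, g) = -11/5 - g/5 (U(L, g) = (11 + g)/(-5) = (11 + g)*(-⅕) = -11/5 - g/5)
m(M) = 279/20 (m(M) = ((-11/5 - ⅕*6) - 1*(-115))/8 = ((-11/5 - 6/5) + 115)/8 = (-17/5 + 115)/8 = (⅛)*(558/5) = 279/20)
1/(Q(-110) + m(T(-10, -13))) = 1/(-110 + 279/20) = 1/(-1921/20) = -20/1921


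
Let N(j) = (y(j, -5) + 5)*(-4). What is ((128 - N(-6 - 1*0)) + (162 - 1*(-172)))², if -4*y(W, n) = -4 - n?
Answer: 231361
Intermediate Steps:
y(W, n) = 1 + n/4 (y(W, n) = -(-4 - n)/4 = 1 + n/4)
N(j) = -19 (N(j) = ((1 + (¼)*(-5)) + 5)*(-4) = ((1 - 5/4) + 5)*(-4) = (-¼ + 5)*(-4) = (19/4)*(-4) = -19)
((128 - N(-6 - 1*0)) + (162 - 1*(-172)))² = ((128 - 1*(-19)) + (162 - 1*(-172)))² = ((128 + 19) + (162 + 172))² = (147 + 334)² = 481² = 231361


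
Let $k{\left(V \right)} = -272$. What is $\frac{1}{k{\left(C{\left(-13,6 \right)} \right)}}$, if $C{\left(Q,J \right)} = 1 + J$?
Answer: $- \frac{1}{272} \approx -0.0036765$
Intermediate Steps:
$\frac{1}{k{\left(C{\left(-13,6 \right)} \right)}} = \frac{1}{-272} = - \frac{1}{272}$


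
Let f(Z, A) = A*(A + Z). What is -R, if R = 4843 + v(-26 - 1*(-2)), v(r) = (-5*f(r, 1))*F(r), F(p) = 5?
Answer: -5418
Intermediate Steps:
v(r) = -25 - 25*r (v(r) = -5*(1 + r)*5 = (-5 - 5*r)*5 = -25 - 25*r)
R = 5418 (R = 4843 + (-25 - 25*(-26 - 1*(-2))) = 4843 + (-25 - 25*(-26 + 2)) = 4843 + (-25 - 25*(-24)) = 4843 + (-25 + 600) = 4843 + 575 = 5418)
-R = -1*5418 = -5418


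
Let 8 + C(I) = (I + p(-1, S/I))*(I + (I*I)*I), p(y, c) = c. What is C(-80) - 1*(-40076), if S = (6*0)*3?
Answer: 41006468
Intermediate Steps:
S = 0 (S = 0*3 = 0)
C(I) = -8 + I*(I + I**3) (C(I) = -8 + (I + 0/I)*(I + (I*I)*I) = -8 + (I + 0)*(I + I**2*I) = -8 + I*(I + I**3))
C(-80) - 1*(-40076) = (-8 + (-80)**2 + (-80)**4) - 1*(-40076) = (-8 + 6400 + 40960000) + 40076 = 40966392 + 40076 = 41006468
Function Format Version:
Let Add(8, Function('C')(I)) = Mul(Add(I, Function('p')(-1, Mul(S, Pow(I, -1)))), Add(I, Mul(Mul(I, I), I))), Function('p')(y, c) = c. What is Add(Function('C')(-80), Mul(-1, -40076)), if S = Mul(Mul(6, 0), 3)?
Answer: 41006468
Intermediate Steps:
S = 0 (S = Mul(0, 3) = 0)
Function('C')(I) = Add(-8, Mul(I, Add(I, Pow(I, 3)))) (Function('C')(I) = Add(-8, Mul(Add(I, Mul(0, Pow(I, -1))), Add(I, Mul(Mul(I, I), I)))) = Add(-8, Mul(Add(I, 0), Add(I, Mul(Pow(I, 2), I)))) = Add(-8, Mul(I, Add(I, Pow(I, 3)))))
Add(Function('C')(-80), Mul(-1, -40076)) = Add(Add(-8, Pow(-80, 2), Pow(-80, 4)), Mul(-1, -40076)) = Add(Add(-8, 6400, 40960000), 40076) = Add(40966392, 40076) = 41006468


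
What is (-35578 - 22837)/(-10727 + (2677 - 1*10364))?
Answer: 58415/18414 ≈ 3.1723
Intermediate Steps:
(-35578 - 22837)/(-10727 + (2677 - 1*10364)) = -58415/(-10727 + (2677 - 10364)) = -58415/(-10727 - 7687) = -58415/(-18414) = -58415*(-1/18414) = 58415/18414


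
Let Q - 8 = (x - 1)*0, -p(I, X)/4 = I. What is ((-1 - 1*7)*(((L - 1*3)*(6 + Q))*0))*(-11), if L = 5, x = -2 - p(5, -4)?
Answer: 0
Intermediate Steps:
p(I, X) = -4*I
x = 18 (x = -2 - (-4)*5 = -2 - 1*(-20) = -2 + 20 = 18)
Q = 8 (Q = 8 + (18 - 1)*0 = 8 + 17*0 = 8 + 0 = 8)
((-1 - 1*7)*(((L - 1*3)*(6 + Q))*0))*(-11) = ((-1 - 1*7)*(((5 - 1*3)*(6 + 8))*0))*(-11) = ((-1 - 7)*(((5 - 3)*14)*0))*(-11) = -8*2*14*0*(-11) = -224*0*(-11) = -8*0*(-11) = 0*(-11) = 0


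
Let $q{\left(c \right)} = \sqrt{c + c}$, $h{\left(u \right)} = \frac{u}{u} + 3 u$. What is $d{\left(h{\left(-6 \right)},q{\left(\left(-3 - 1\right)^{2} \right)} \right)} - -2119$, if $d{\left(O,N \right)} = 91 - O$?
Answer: $2227$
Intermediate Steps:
$h{\left(u \right)} = 1 + 3 u$
$q{\left(c \right)} = \sqrt{2} \sqrt{c}$ ($q{\left(c \right)} = \sqrt{2 c} = \sqrt{2} \sqrt{c}$)
$d{\left(h{\left(-6 \right)},q{\left(\left(-3 - 1\right)^{2} \right)} \right)} - -2119 = \left(91 - \left(1 + 3 \left(-6\right)\right)\right) - -2119 = \left(91 - \left(1 - 18\right)\right) + 2119 = \left(91 - -17\right) + 2119 = \left(91 + 17\right) + 2119 = 108 + 2119 = 2227$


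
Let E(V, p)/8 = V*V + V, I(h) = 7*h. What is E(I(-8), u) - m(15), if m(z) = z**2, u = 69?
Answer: 24415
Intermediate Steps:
E(V, p) = 8*V + 8*V**2 (E(V, p) = 8*(V*V + V) = 8*(V**2 + V) = 8*(V + V**2) = 8*V + 8*V**2)
E(I(-8), u) - m(15) = 8*(7*(-8))*(1 + 7*(-8)) - 1*15**2 = 8*(-56)*(1 - 56) - 1*225 = 8*(-56)*(-55) - 225 = 24640 - 225 = 24415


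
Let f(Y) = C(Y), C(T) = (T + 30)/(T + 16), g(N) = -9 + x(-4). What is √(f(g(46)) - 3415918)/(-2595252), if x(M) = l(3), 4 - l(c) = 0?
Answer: -I*√413325803/28547772 ≈ -0.00071215*I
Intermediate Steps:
l(c) = 4 (l(c) = 4 - 1*0 = 4 + 0 = 4)
x(M) = 4
g(N) = -5 (g(N) = -9 + 4 = -5)
C(T) = (30 + T)/(16 + T)
f(Y) = (30 + Y)/(16 + Y)
√(f(g(46)) - 3415918)/(-2595252) = √((30 - 5)/(16 - 5) - 3415918)/(-2595252) = √(25/11 - 3415918)*(-1/2595252) = √(-37575073/11)*(-1/2595252) = (I*√413325803/11)*(-1/2595252) = -I*√413325803/28547772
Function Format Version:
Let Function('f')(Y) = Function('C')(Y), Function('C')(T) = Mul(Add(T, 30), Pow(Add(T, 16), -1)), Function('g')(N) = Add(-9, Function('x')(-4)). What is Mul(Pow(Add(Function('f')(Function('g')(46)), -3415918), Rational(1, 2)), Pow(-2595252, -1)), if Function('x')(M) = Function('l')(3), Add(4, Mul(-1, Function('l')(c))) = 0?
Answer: Mul(Rational(-1, 28547772), I, Pow(413325803, Rational(1, 2))) ≈ Mul(-0.00071215, I)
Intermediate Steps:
Function('l')(c) = 4 (Function('l')(c) = Add(4, Mul(-1, 0)) = Add(4, 0) = 4)
Function('x')(M) = 4
Function('g')(N) = -5 (Function('g')(N) = Add(-9, 4) = -5)
Function('C')(T) = Mul(Pow(Add(16, T), -1), Add(30, T)) (Function('C')(T) = Mul(Add(30, T), Pow(Add(16, T), -1)) = Mul(Pow(Add(16, T), -1), Add(30, T)))
Function('f')(Y) = Mul(Pow(Add(16, Y), -1), Add(30, Y))
Mul(Pow(Add(Function('f')(Function('g')(46)), -3415918), Rational(1, 2)), Pow(-2595252, -1)) = Mul(Pow(Add(Mul(Pow(Add(16, -5), -1), Add(30, -5)), -3415918), Rational(1, 2)), Pow(-2595252, -1)) = Mul(Pow(Add(Mul(Pow(11, -1), 25), -3415918), Rational(1, 2)), Rational(-1, 2595252)) = Mul(Pow(Add(Mul(Rational(1, 11), 25), -3415918), Rational(1, 2)), Rational(-1, 2595252)) = Mul(Pow(Add(Rational(25, 11), -3415918), Rational(1, 2)), Rational(-1, 2595252)) = Mul(Pow(Rational(-37575073, 11), Rational(1, 2)), Rational(-1, 2595252)) = Mul(Mul(Rational(1, 11), I, Pow(413325803, Rational(1, 2))), Rational(-1, 2595252)) = Mul(Rational(-1, 28547772), I, Pow(413325803, Rational(1, 2)))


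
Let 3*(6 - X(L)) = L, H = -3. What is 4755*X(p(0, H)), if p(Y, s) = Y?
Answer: 28530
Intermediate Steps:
X(L) = 6 - L/3
4755*X(p(0, H)) = 4755*(6 - 1/3*0) = 4755*(6 + 0) = 4755*6 = 28530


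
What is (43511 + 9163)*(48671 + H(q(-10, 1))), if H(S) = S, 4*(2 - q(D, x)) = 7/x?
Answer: 5127418845/2 ≈ 2.5637e+9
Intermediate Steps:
q(D, x) = 2 - 7/(4*x)
(43511 + 9163)*(48671 + H(q(-10, 1))) = (43511 + 9163)*(48671 + (2 - 7/4/1)) = 52674*(48671 + (2 - 7/4*1)) = 52674*(48671 + (2 - 7/4)) = 52674*(48671 + ¼) = 52674*(194685/4) = 5127418845/2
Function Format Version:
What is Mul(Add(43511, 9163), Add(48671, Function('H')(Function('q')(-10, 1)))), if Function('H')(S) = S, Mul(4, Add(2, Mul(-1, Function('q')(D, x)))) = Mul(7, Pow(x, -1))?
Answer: Rational(5127418845, 2) ≈ 2.5637e+9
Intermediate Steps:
Function('q')(D, x) = Add(2, Mul(Rational(-7, 4), Pow(x, -1))) (Function('q')(D, x) = Add(2, Mul(Rational(-1, 4), Mul(7, Pow(x, -1)))) = Add(2, Mul(Rational(-7, 4), Pow(x, -1))))
Mul(Add(43511, 9163), Add(48671, Function('H')(Function('q')(-10, 1)))) = Mul(Add(43511, 9163), Add(48671, Add(2, Mul(Rational(-7, 4), Pow(1, -1))))) = Mul(52674, Add(48671, Add(2, Mul(Rational(-7, 4), 1)))) = Mul(52674, Add(48671, Add(2, Rational(-7, 4)))) = Mul(52674, Add(48671, Rational(1, 4))) = Mul(52674, Rational(194685, 4)) = Rational(5127418845, 2)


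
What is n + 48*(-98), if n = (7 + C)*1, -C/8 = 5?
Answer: -4737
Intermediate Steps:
C = -40 (C = -8*5 = -40)
n = -33 (n = (7 - 40)*1 = -33*1 = -33)
n + 48*(-98) = -33 + 48*(-98) = -33 - 4704 = -4737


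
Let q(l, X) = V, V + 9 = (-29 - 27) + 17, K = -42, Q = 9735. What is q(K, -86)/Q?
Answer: -16/3245 ≈ -0.0049307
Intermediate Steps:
V = -48 (V = -9 + ((-29 - 27) + 17) = -9 + (-56 + 17) = -9 - 39 = -48)
q(l, X) = -48
q(K, -86)/Q = -48/9735 = -48*1/9735 = -16/3245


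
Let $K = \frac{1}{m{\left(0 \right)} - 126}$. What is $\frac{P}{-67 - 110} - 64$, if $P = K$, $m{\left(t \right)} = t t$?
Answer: $- \frac{1427327}{22302} \approx -64.0$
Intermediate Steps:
$m{\left(t \right)} = t^{2}$
$K = - \frac{1}{126}$ ($K = \frac{1}{0^{2} - 126} = \frac{1}{0 - 126} = \frac{1}{-126} = - \frac{1}{126} \approx -0.0079365$)
$P = - \frac{1}{126} \approx -0.0079365$
$\frac{P}{-67 - 110} - 64 = - \frac{1}{126 \left(-67 - 110\right)} - 64 = - \frac{1}{126 \left(-177\right)} - 64 = \left(- \frac{1}{126}\right) \left(- \frac{1}{177}\right) - 64 = \frac{1}{22302} - 64 = - \frac{1427327}{22302}$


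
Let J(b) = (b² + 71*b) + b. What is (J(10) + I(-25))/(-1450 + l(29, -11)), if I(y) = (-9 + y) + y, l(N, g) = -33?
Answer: -761/1483 ≈ -0.51315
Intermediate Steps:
J(b) = b² + 72*b
I(y) = -9 + 2*y
(J(10) + I(-25))/(-1450 + l(29, -11)) = (10*(72 + 10) + (-9 + 2*(-25)))/(-1450 - 33) = (10*82 + (-9 - 50))/(-1483) = (820 - 59)*(-1/1483) = 761*(-1/1483) = -761/1483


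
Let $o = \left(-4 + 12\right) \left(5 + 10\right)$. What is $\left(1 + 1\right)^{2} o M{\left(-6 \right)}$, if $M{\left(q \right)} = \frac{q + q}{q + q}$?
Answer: $480$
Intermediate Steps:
$M{\left(q \right)} = 1$ ($M{\left(q \right)} = \frac{2 q}{2 q} = 2 q \frac{1}{2 q} = 1$)
$o = 120$ ($o = 8 \cdot 15 = 120$)
$\left(1 + 1\right)^{2} o M{\left(-6 \right)} = \left(1 + 1\right)^{2} \cdot 120 \cdot 1 = 2^{2} \cdot 120 \cdot 1 = 4 \cdot 120 \cdot 1 = 480 \cdot 1 = 480$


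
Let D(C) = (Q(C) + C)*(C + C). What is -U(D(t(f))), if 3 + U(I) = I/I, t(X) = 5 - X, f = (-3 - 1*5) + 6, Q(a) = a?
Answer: 2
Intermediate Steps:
f = -2 (f = (-3 - 5) + 6 = -8 + 6 = -2)
D(C) = 4*C² (D(C) = (C + C)*(C + C) = (2*C)*(2*C) = 4*C²)
U(I) = -2 (U(I) = -3 + I/I = -3 + 1 = -2)
-U(D(t(f))) = -1*(-2) = 2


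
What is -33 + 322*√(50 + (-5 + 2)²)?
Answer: -33 + 322*√59 ≈ 2440.3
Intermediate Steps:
-33 + 322*√(50 + (-5 + 2)²) = -33 + 322*√(50 + (-3)²) = -33 + 322*√(50 + 9) = -33 + 322*√59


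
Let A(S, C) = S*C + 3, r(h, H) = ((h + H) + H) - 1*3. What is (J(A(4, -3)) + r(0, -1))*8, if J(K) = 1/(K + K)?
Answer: -364/9 ≈ -40.444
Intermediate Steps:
r(h, H) = -3 + h + 2*H (r(h, H) = ((H + h) + H) - 3 = (h + 2*H) - 3 = -3 + h + 2*H)
A(S, C) = 3 + C*S (A(S, C) = C*S + 3 = 3 + C*S)
J(K) = 1/(2*K)
(J(A(4, -3)) + r(0, -1))*8 = (1/(2*(3 - 3*4)) + (-3 + 0 + 2*(-1)))*8 = (1/(2*(3 - 12)) + (-3 + 0 - 2))*8 = ((1/2)/(-9) - 5)*8 = ((1/2)*(-1/9) - 5)*8 = (-1/18 - 5)*8 = -91/18*8 = -364/9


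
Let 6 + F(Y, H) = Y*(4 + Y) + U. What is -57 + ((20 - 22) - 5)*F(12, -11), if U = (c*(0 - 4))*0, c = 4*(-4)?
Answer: -1359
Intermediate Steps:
c = -16
U = 0 (U = -16*(0 - 4)*0 = -16*(-4)*0 = 64*0 = 0)
F(Y, H) = -6 + Y*(4 + Y) (F(Y, H) = -6 + (Y*(4 + Y) + 0) = -6 + Y*(4 + Y))
-57 + ((20 - 22) - 5)*F(12, -11) = -57 + ((20 - 22) - 5)*(-6 + 12² + 4*12) = -57 + (-2 - 5)*(-6 + 144 + 48) = -57 - 7*186 = -57 - 1302 = -1359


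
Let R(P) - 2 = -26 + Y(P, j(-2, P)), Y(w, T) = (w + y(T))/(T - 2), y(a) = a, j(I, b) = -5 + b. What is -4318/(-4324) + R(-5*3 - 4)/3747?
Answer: 52269494/52656591 ≈ 0.99265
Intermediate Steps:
Y(w, T) = (T + w)/(-2 + T) (Y(w, T) = (w + T)/(T - 2) = (T + w)/(-2 + T))
R(P) = -24 + (-5 + 2*P)/(-7 + P) (R(P) = 2 + (-26 + ((-5 + P) + P)/(-2 + (-5 + P))) = 2 + (-26 + (-5 + 2*P)/(-7 + P)) = -24 + (-5 + 2*P)/(-7 + P))
-4318/(-4324) + R(-5*3 - 4)/3747 = -4318/(-4324) + ((163 - 22*(-5*3 - 4))/(-7 + (-5*3 - 4)))/3747 = -4318*(-1/4324) + ((163 - 22*(-15 - 4))/(-7 + (-15 - 4)))*(1/3747) = 2159/2162 + ((163 - 22*(-19))/(-7 - 19))*(1/3747) = 2159/2162 + ((163 + 418)/(-26))*(1/3747) = 2159/2162 - 1/26*581*(1/3747) = 2159/2162 - 581/26*1/3747 = 2159/2162 - 581/97422 = 52269494/52656591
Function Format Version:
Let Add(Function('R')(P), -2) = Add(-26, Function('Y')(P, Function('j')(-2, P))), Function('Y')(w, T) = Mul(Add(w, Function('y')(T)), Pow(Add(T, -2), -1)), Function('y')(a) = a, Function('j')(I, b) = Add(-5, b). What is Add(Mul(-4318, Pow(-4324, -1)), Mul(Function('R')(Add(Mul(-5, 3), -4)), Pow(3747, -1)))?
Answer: Rational(52269494, 52656591) ≈ 0.99265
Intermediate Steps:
Function('Y')(w, T) = Mul(Pow(Add(-2, T), -1), Add(T, w)) (Function('Y')(w, T) = Mul(Add(w, T), Pow(Add(T, -2), -1)) = Mul(Add(T, w), Pow(Add(-2, T), -1)) = Mul(Pow(Add(-2, T), -1), Add(T, w)))
Function('R')(P) = Add(-24, Mul(Pow(Add(-7, P), -1), Add(-5, Mul(2, P)))) (Function('R')(P) = Add(2, Add(-26, Mul(Pow(Add(-2, Add(-5, P)), -1), Add(Add(-5, P), P)))) = Add(2, Add(-26, Mul(Pow(Add(-7, P), -1), Add(-5, Mul(2, P))))) = Add(-24, Mul(Pow(Add(-7, P), -1), Add(-5, Mul(2, P)))))
Add(Mul(-4318, Pow(-4324, -1)), Mul(Function('R')(Add(Mul(-5, 3), -4)), Pow(3747, -1))) = Add(Mul(-4318, Pow(-4324, -1)), Mul(Mul(Pow(Add(-7, Add(Mul(-5, 3), -4)), -1), Add(163, Mul(-22, Add(Mul(-5, 3), -4)))), Pow(3747, -1))) = Add(Mul(-4318, Rational(-1, 4324)), Mul(Mul(Pow(Add(-7, Add(-15, -4)), -1), Add(163, Mul(-22, Add(-15, -4)))), Rational(1, 3747))) = Add(Rational(2159, 2162), Mul(Mul(Pow(Add(-7, -19), -1), Add(163, Mul(-22, -19))), Rational(1, 3747))) = Add(Rational(2159, 2162), Mul(Mul(Pow(-26, -1), Add(163, 418)), Rational(1, 3747))) = Add(Rational(2159, 2162), Mul(Mul(Rational(-1, 26), 581), Rational(1, 3747))) = Add(Rational(2159, 2162), Mul(Rational(-581, 26), Rational(1, 3747))) = Add(Rational(2159, 2162), Rational(-581, 97422)) = Rational(52269494, 52656591)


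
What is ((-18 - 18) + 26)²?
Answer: 100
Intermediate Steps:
((-18 - 18) + 26)² = (-36 + 26)² = (-10)² = 100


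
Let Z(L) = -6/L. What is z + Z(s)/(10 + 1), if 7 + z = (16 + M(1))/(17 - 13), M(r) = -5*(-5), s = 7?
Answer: 977/308 ≈ 3.1721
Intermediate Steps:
M(r) = 25
z = 13/4 (z = -7 + (16 + 25)/(17 - 13) = -7 + 41/4 = 13/4 ≈ 3.2500)
z + Z(s)/(10 + 1) = 13/4 + (-6/7)/(10 + 1) = 13/4 + (-6*⅐)/11 = 13/4 + (1/11)*(-6/7) = 13/4 - 6/77 = 977/308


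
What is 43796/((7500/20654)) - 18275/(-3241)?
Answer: 732956099311/6076875 ≈ 1.2061e+5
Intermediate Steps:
43796/((7500/20654)) - 18275/(-3241) = 43796/((7500*(1/20654))) - 18275*(-1/3241) = 43796/(3750/10327) + 18275/3241 = 43796*(10327/3750) + 18275/3241 = 226140646/1875 + 18275/3241 = 732956099311/6076875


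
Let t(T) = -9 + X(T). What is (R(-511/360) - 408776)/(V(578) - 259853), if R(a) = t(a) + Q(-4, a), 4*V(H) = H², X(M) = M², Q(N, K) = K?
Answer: 52978458839/22852627200 ≈ 2.3183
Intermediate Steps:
V(H) = H²/4
t(T) = -9 + T²
R(a) = -9 + a + a² (R(a) = (-9 + a²) + a = -9 + a + a²)
(R(-511/360) - 408776)/(V(578) - 259853) = ((-9 - 511/360 + (-511/360)²) - 408776)/((¼)*578² - 259853) = ((-9 - 511*1/360 + (-511*1/360)²) - 408776)/((¼)*334084 - 259853) = ((-9 - 511/360 + (-511/360)²) - 408776)/(83521 - 259853) = ((-9 - 511/360 + 261121/129600) - 408776)/(-176332) = (-1089239/129600 - 408776)*(-1/176332) = -52978458839/129600*(-1/176332) = 52978458839/22852627200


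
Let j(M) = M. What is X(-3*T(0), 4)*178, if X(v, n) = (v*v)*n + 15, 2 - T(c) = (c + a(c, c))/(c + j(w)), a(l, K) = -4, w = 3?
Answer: 73870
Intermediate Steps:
T(c) = 2 - (-4 + c)/(3 + c) (T(c) = 2 - (c - 4)/(c + 3) = 2 - (-4 + c)/(3 + c))
X(v, n) = 15 + n*v² (X(v, n) = v²*n + 15 = n*v² + 15 = 15 + n*v²)
X(-3*T(0), 4)*178 = (15 + 4*(-3*(10 + 0)/(3 + 0))²)*178 = (15 + 4*(-3*10/3)²)*178 = (15 + 4*(-10)²)*178 = (15 + 4*100)*178 = (15 + 400)*178 = 415*178 = 73870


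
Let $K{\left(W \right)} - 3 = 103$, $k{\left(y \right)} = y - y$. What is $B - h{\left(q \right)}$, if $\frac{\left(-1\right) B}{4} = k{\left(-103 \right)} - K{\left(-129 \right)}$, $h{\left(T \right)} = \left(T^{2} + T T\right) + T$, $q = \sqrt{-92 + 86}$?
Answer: $436 - i \sqrt{6} \approx 436.0 - 2.4495 i$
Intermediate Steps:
$k{\left(y \right)} = 0$
$K{\left(W \right)} = 106$ ($K{\left(W \right)} = 3 + 103 = 106$)
$q = i \sqrt{6}$ ($q = \sqrt{-6} = i \sqrt{6} \approx 2.4495 i$)
$h{\left(T \right)} = T + 2 T^{2}$ ($h{\left(T \right)} = \left(T^{2} + T^{2}\right) + T = 2 T^{2} + T = T + 2 T^{2}$)
$B = 424$ ($B = - 4 \left(0 - 106\right) = \left(-4\right) \left(-106\right) = 424$)
$B - h{\left(q \right)} = 424 - i \sqrt{6} \left(1 + 2 i \sqrt{6}\right)$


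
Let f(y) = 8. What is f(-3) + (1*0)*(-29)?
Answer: 8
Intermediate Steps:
f(-3) + (1*0)*(-29) = 8 + (1*0)*(-29) = 8 + 0*(-29) = 8 + 0 = 8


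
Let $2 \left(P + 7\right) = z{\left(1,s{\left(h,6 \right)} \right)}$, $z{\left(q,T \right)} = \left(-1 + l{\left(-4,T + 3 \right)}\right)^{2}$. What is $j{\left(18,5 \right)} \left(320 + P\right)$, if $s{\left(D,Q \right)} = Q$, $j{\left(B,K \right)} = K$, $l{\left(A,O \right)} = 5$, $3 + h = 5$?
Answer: $1605$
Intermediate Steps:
$h = 2$ ($h = -3 + 5 = 2$)
$z{\left(q,T \right)} = 16$ ($z{\left(q,T \right)} = \left(-1 + 5\right)^{2} = 4^{2} = 16$)
$P = 1$ ($P = -7 + \frac{1}{2} \cdot 16 = -7 + 8 = 1$)
$j{\left(18,5 \right)} \left(320 + P\right) = 5 \left(320 + 1\right) = 5 \cdot 321 = 1605$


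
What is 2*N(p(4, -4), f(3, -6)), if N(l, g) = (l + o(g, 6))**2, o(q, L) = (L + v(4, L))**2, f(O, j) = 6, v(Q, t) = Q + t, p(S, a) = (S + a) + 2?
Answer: 133128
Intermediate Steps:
p(S, a) = 2 + S + a
o(q, L) = (4 + 2*L)**2 (o(q, L) = (L + (4 + L))**2 = (4 + 2*L)**2)
N(l, g) = (256 + l)**2 (N(l, g) = (l + 4*(2 + 6)**2)**2 = (l + 4*8**2)**2 = (l + 4*64)**2 = (l + 256)**2 = (256 + l)**2)
2*N(p(4, -4), f(3, -6)) = 2*(256 + (2 + 4 - 4))**2 = 2*(256 + 2)**2 = 2*258**2 = 2*66564 = 133128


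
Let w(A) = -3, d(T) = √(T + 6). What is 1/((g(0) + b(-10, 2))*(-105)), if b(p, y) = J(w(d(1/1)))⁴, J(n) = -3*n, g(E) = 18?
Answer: -1/690795 ≈ -1.4476e-6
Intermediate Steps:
d(T) = √(6 + T)
b(p, y) = 6561 (b(p, y) = (-3*(-3))⁴ = 9⁴ = 6561)
1/((g(0) + b(-10, 2))*(-105)) = 1/((18 + 6561)*(-105)) = 1/(6579*(-105)) = 1/(-690795) = -1/690795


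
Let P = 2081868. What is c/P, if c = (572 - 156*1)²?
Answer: 43264/520467 ≈ 0.083125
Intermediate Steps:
c = 173056 (c = (572 - 156)² = 416² = 173056)
c/P = 173056/2081868 = 173056*(1/2081868) = 43264/520467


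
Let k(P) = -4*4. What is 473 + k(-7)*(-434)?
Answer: 7417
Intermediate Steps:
k(P) = -16
473 + k(-7)*(-434) = 473 - 16*(-434) = 473 + 6944 = 7417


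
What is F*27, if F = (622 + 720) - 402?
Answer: 25380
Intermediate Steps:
F = 940 (F = 1342 - 402 = 940)
F*27 = 940*27 = 25380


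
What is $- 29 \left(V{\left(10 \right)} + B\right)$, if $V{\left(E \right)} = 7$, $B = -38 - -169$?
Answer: $-4002$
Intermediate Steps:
$B = 131$ ($B = -38 + 169 = 131$)
$- 29 \left(V{\left(10 \right)} + B\right) = - 29 \left(7 + 131\right) = \left(-29\right) 138 = -4002$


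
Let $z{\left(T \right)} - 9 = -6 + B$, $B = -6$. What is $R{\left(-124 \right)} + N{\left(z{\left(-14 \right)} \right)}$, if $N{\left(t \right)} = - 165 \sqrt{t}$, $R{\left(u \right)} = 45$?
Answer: $45 - 165 i \sqrt{3} \approx 45.0 - 285.79 i$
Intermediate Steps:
$z{\left(T \right)} = -3$ ($z{\left(T \right)} = 9 - 12 = -3$)
$R{\left(-124 \right)} + N{\left(z{\left(-14 \right)} \right)} = 45 - 165 \sqrt{-3} = 45 - 165 i \sqrt{3}$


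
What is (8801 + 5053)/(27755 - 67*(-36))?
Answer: 13854/30167 ≈ 0.45924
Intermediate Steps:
(8801 + 5053)/(27755 - 67*(-36)) = 13854/(27755 + 2412) = 13854/30167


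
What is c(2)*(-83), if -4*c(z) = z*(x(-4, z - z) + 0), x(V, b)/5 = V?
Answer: -830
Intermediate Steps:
x(V, b) = 5*V
c(z) = 5*z (c(z) = -z*(5*(-4) + 0)/4 = -z*(-20 + 0)/4 = -z*(-20)/4 = -(-5)*z = 5*z)
c(2)*(-83) = (5*2)*(-83) = 10*(-83) = -830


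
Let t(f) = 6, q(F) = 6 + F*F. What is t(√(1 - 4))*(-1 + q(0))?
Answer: 30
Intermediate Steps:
q(F) = 6 + F²
t(√(1 - 4))*(-1 + q(0)) = 6*(-1 + (6 + 0²)) = 6*(-1 + (6 + 0)) = 6*(-1 + 6) = 6*5 = 30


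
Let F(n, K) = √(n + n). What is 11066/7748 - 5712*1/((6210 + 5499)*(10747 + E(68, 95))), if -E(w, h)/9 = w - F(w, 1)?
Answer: 2217918131077531/1552955801080398 + 11424*√34/133622078909 ≈ 1.4282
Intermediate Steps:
F(n, K) = √2*√n (F(n, K) = √(2*n) = √2*√n)
E(w, h) = -9*w + 9*√2*√w (E(w, h) = -9*(w - √2*√w) = -9*w + 9*√2*√w)
11066/7748 - 5712*1/((6210 + 5499)*(10747 + E(68, 95))) = 11066/7748 - 5712*1/((6210 + 5499)*(10747 + (-9*68 + 9*√2*√68))) = 11066*(1/7748) - 5712*1/(11709*(10747 + (-612 + 9*√2*(2*√17)))) = 5533/3874 - 5712*1/(11709*(10747 + (-612 + 18*√34))) = 5533/3874 - 5712*1/(11709*(10135 + 18*√34)) = 5533/3874 - 5712/(118670715 + 210762*√34)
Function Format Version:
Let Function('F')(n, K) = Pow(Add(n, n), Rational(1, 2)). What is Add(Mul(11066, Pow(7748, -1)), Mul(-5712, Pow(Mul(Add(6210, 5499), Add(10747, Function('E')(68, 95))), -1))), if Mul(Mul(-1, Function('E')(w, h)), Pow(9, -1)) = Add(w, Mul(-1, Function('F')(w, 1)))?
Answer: Add(Rational(2217918131077531, 1552955801080398), Mul(Rational(11424, 133622078909), Pow(34, Rational(1, 2)))) ≈ 1.4282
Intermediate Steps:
Function('F')(n, K) = Mul(Pow(2, Rational(1, 2)), Pow(n, Rational(1, 2))) (Function('F')(n, K) = Pow(Mul(2, n), Rational(1, 2)) = Mul(Pow(2, Rational(1, 2)), Pow(n, Rational(1, 2))))
Function('E')(w, h) = Add(Mul(-9, w), Mul(9, Pow(2, Rational(1, 2)), Pow(w, Rational(1, 2)))) (Function('E')(w, h) = Mul(-9, Add(w, Mul(-1, Mul(Pow(2, Rational(1, 2)), Pow(w, Rational(1, 2)))))) = Mul(-9, Add(w, Mul(-1, Pow(2, Rational(1, 2)), Pow(w, Rational(1, 2))))) = Add(Mul(-9, w), Mul(9, Pow(2, Rational(1, 2)), Pow(w, Rational(1, 2)))))
Add(Mul(11066, Pow(7748, -1)), Mul(-5712, Pow(Mul(Add(6210, 5499), Add(10747, Function('E')(68, 95))), -1))) = Add(Mul(11066, Pow(7748, -1)), Mul(-5712, Pow(Mul(Add(6210, 5499), Add(10747, Add(Mul(-9, 68), Mul(9, Pow(2, Rational(1, 2)), Pow(68, Rational(1, 2)))))), -1))) = Add(Mul(11066, Rational(1, 7748)), Mul(-5712, Pow(Mul(11709, Add(10747, Add(-612, Mul(9, Pow(2, Rational(1, 2)), Mul(2, Pow(17, Rational(1, 2))))))), -1))) = Add(Rational(5533, 3874), Mul(-5712, Pow(Mul(11709, Add(10747, Add(-612, Mul(18, Pow(34, Rational(1, 2)))))), -1))) = Add(Rational(5533, 3874), Mul(-5712, Pow(Mul(11709, Add(10135, Mul(18, Pow(34, Rational(1, 2))))), -1))) = Add(Rational(5533, 3874), Mul(-5712, Pow(Add(118670715, Mul(210762, Pow(34, Rational(1, 2)))), -1)))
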